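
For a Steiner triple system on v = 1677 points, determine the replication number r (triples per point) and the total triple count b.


An STS(v) is a 2-(v, 3, 1) BIBD: block size k = 3, λ = 1.
Replication: r(k − 1) = λ(v − 1) ⇒ r·2 = 1677 − 1 = 1676 ⇒ r = 838.
Block count: b = v(v − 1)/6 = 1677·1676/6 = 2810652/6 = 468442.

r = 838, b = 468442.


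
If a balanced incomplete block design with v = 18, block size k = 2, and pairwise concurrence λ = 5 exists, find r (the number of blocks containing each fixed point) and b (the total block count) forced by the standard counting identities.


Any 2-(v, k, λ) BIBD satisfies two necessary conditions:
  (i)  Each point sits in r blocks, and counting incidences through any fixed point gives r(k − 1) = λ(v − 1), so r = λ(v − 1)/(k − 1).
  (ii) Total incidences bk = vr, so b = vr/k.
Step 1: r = λ(v − 1)/(k − 1) = 5·(18 − 1)/(2 − 1) = 5·17/1 = 85/1 = 85.
Step 2: b = vr/k = 18·85/2 = 1530/2 = 765.
Check integrality: r = 85 ∈ Z ✓, b = 765 ∈ Z ✓.
(These identities are necessary conditions: they determine r and b for any design with these parameters, but do not by themselves prove that one exists.)

r = 85, b = 765.


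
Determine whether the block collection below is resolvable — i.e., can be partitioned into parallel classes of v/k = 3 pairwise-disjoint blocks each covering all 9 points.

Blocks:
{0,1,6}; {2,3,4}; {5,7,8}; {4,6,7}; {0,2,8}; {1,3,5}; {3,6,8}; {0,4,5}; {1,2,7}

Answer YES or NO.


v = 9, block size k = 3, number of blocks = 9.
For resolvability, blocks must partition into parallel classes of size v/k = 3.
Total blocks must therefore be a multiple of 3: 9 = 3·3 + 0 ⇒ divisible ✓.
Greedy packing gives 3 candidate class(es). Each should be a full parallel class (size 3, covers all 9 points).
  Class 1 (3 blocks): {0,1,6}; {2,3,4}; {5,7,8}. Points covered: [0, 1, 2, 3, 4, 5, 6, 7, 8].
  Class 2 (3 blocks): {4,6,7}; {0,2,8}; {1,3,5}. Points covered: [0, 1, 2, 3, 4, 5, 6, 7, 8].
  Class 3 (3 blocks): {3,6,8}; {0,4,5}; {1,2,7}. Points covered: [0, 1, 2, 3, 4, 5, 6, 7, 8].
All classes full (size 3)? YES. All classes cover every point? YES.
Resolvable? YES.

YES


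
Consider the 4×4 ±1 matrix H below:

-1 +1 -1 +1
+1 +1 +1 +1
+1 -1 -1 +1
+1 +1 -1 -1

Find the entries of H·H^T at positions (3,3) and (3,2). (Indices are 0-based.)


Row 2 of H: [1, -1, -1, 1].
Row 3 of H: [1, 1, -1, -1].
(H·H^T)[3][3] = Σ_j H[3][j]·H[3][j] = (1)² + (1)² + (-1)² + (-1)² = 1 + 1 + 1 + 1 = 4.
(H·H^T)[3][2] = Σ_j H[3][j]·H[2][j] = (1)·(1) + (1)·(-1) + (-1)·(-1) + (-1)·(1) = 1 + -1 + 1 + -1 = 0.
So rows 3 and 2 are orthogonal; the diagonal entry equals n = 4.

(3,3) entry = 4; (3,2) entry = 0.


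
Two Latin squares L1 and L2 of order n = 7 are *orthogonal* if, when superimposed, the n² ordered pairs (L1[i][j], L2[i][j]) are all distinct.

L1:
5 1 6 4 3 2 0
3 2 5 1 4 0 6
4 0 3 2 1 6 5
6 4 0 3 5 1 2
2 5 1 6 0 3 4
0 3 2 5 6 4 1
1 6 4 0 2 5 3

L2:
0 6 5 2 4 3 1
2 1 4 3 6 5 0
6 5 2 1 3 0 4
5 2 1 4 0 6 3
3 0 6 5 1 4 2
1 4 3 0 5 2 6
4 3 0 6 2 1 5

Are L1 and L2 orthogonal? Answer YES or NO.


Form the n² = 49 superimposed pairs (L1[i][j], L2[i][j]), row by row (rows and columns indexed from 0):
row 0: (5,0) (1,6) (6,5) (4,2) (3,4) (2,3) (0,1)
row 1: (3,2) (2,1) (5,4) (1,3) (4,6) (0,5) (6,0)
row 2: (4,6) (0,5) (3,2) (2,1) (1,3) (6,0) (5,4)
row 3: (6,5) (4,2) (0,1) (3,4) (5,0) (1,6) (2,3)
row 4: (2,3) (5,0) (1,6) (6,5) (0,1) (3,4) (4,2)
row 5: (0,1) (3,4) (2,3) (5,0) (6,5) (4,2) (1,6)
row 6: (1,4) (6,3) (4,0) (0,6) (2,2) (5,1) (3,5)
Orthogonality requires all 49 pairs distinct.
But the pair (4,6) repeats: cell (1,4) has L1 = 4, L2 = 6, and cell (2,0) has L1 = 4, L2 = 6.
A repeated pair means some other pair never occurs (only 21 distinct pairs out of 49), so the squares are not orthogonal.
Conclusion: NO.

NO


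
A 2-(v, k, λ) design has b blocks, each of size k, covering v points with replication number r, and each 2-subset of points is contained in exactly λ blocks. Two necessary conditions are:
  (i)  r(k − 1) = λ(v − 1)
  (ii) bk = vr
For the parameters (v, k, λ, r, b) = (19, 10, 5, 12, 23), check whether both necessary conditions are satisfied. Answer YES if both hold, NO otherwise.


Condition (i): r(k − 1) = 12·9 = 108; λ(v − 1) = 5·18 = 90. Match? NO.
Condition (ii): bk = 23·10 = 230; vr = 19·12 = 228. Match? NO.
Both conditions hold? NO.

NO


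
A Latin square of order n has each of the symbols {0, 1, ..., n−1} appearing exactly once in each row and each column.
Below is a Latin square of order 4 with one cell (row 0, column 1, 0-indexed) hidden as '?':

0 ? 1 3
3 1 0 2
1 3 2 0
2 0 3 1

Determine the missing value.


Row 0 contains symbols [0, 1, 3] — missing [2].
Column 1 contains symbols [0, 1, 3] — missing [2].
The missing symbol must appear in both missing sets; intersection = [2].
Therefore the hidden value is 2.

Missing value = 2.


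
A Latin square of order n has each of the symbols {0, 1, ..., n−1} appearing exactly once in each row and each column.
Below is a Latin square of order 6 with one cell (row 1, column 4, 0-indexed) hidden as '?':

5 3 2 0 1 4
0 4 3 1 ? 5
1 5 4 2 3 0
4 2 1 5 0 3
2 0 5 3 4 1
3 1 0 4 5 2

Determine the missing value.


Row 1 contains symbols [0, 1, 3, 4, 5] — missing [2].
Column 4 contains symbols [0, 1, 3, 4, 5] — missing [2].
The missing symbol must appear in both missing sets; intersection = [2].
Therefore the hidden value is 2.

Missing value = 2.


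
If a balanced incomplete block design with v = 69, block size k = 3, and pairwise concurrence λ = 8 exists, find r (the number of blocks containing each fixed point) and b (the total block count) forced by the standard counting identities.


Any 2-(v, k, λ) BIBD satisfies two necessary conditions:
  (i)  Each point sits in r blocks, and counting incidences through any fixed point gives r(k − 1) = λ(v − 1), so r = λ(v − 1)/(k − 1).
  (ii) Total incidences bk = vr, so b = vr/k.
Step 1: r = λ(v − 1)/(k − 1) = 8·(69 − 1)/(3 − 1) = 8·68/2 = 544/2 = 272.
Step 2: b = vr/k = 69·272/3 = 18768/3 = 6256.
Check integrality: r = 272 ∈ Z ✓, b = 6256 ∈ Z ✓.
(These identities are necessary conditions: they determine r and b for any design with these parameters, but do not by themselves prove that one exists.)

r = 272, b = 6256.


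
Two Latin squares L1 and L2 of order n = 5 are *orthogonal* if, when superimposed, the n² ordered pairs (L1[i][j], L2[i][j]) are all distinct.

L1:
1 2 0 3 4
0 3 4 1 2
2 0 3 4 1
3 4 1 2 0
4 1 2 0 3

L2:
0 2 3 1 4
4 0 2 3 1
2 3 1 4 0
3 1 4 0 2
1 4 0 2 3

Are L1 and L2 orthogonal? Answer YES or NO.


Form the n² = 25 superimposed pairs (L1[i][j], L2[i][j]), row by row (rows and columns indexed from 0):
row 0: (1,0) (2,2) (0,3) (3,1) (4,4)
row 1: (0,4) (3,0) (4,2) (1,3) (2,1)
row 2: (2,2) (0,3) (3,1) (4,4) (1,0)
row 3: (3,3) (4,1) (1,4) (2,0) (0,2)
row 4: (4,1) (1,4) (2,0) (0,2) (3,3)
Orthogonality requires all 25 pairs distinct.
But the pair (2,2) repeats: cell (0,1) has L1 = 2, L2 = 2, and cell (2,0) has L1 = 2, L2 = 2.
A repeated pair means some other pair never occurs (only 15 distinct pairs out of 25), so the squares are not orthogonal.
Conclusion: NO.

NO


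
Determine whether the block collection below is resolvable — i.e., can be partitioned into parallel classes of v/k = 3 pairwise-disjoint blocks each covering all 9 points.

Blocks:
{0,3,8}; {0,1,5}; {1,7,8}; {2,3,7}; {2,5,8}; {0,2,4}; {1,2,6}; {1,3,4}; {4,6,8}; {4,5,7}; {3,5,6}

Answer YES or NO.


v = 9, block size k = 3, number of blocks = 11.
For resolvability, blocks must partition into parallel classes of size v/k = 3.
Total blocks must therefore be a multiple of 3: 11 = 3·3 + 2 ⇒ not divisible ✗.
Resolvable? NO.

NO


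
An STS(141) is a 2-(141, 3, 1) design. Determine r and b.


An STS(v) is a 2-(v, 3, 1) BIBD: block size k = 3, λ = 1.
Replication: r(k − 1) = λ(v − 1) ⇒ r·2 = 141 − 1 = 140 ⇒ r = 70.
Block count: b = v(v − 1)/6 = 141·140/6 = 19740/6 = 3290.

r = 70, b = 3290.


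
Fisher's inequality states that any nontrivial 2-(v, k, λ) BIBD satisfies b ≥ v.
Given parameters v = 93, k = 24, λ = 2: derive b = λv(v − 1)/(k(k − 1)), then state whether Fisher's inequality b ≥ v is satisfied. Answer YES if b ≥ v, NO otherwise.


r = λ(v − 1)/(k − 1) = 2·92/23 = 8.
b = vr/k = 93·8/24 = 31.
Fisher's inequality: b ≥ v ⇔ 31 ≥ 93? NO.

NO


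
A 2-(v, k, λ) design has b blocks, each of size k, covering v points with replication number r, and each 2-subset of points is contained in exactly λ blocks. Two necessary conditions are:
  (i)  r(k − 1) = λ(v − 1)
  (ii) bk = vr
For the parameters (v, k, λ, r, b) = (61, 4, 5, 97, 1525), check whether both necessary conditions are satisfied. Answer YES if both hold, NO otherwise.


Condition (i): r(k − 1) = 97·3 = 291; λ(v − 1) = 5·60 = 300. Match? NO.
Condition (ii): bk = 1525·4 = 6100; vr = 61·97 = 5917. Match? NO.
Both conditions hold? NO.

NO


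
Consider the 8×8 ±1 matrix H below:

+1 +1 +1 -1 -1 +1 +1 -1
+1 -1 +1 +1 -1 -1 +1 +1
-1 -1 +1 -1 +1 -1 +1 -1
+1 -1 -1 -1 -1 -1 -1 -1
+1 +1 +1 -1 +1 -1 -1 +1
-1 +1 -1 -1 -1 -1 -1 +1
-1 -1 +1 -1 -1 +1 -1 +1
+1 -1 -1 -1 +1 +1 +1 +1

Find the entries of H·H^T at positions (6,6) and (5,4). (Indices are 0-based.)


Row 4 of H: [1, 1, 1, -1, 1, -1, -1, 1].
Row 5 of H: [-1, 1, -1, -1, -1, -1, -1, 1].
Row 6 of H: [-1, -1, 1, -1, -1, 1, -1, 1].
(H·H^T)[6][6] = Σ_j H[6][j]·H[6][j] = (-1)² + (-1)² + (1)² + (-1)² + (-1)² + (1)² + (-1)² + (1)² = 1 + 1 + 1 + 1 + 1 + 1 + 1 + 1 = 8.
(H·H^T)[5][4] = Σ_j H[5][j]·H[4][j] = (-1)·(1) + (1)·(1) + (-1)·(1) + (-1)·(-1) + (-1)·(1) + (-1)·(-1) + (-1)·(-1) + (1)·(1) = -1 + 1 + -1 + 1 + -1 + 1 + 1 + 1 = 2.
Rows 5 and 4 are not orthogonal (dot product = 2 ≠ 0), so H is not a Hadamard matrix.

(6,6) entry = 8; (5,4) entry = 2.


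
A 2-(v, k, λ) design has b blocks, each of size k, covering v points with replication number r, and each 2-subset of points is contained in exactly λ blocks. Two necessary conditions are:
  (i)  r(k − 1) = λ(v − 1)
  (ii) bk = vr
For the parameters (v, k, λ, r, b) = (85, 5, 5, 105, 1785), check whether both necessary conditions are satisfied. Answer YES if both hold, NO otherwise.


Condition (i): r(k − 1) = 105·4 = 420; λ(v − 1) = 5·84 = 420. Match? YES.
Condition (ii): bk = 1785·5 = 8925; vr = 85·105 = 8925. Match? YES.
Both conditions hold? YES.

YES


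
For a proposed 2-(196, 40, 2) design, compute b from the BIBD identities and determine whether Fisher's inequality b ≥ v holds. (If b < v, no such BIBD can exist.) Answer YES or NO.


r = λ(v − 1)/(k − 1) = 2·195/39 = 10.
b = vr/k = 196·10/40 = 49.
Fisher's inequality: b ≥ v ⇔ 49 ≥ 196? NO.

NO


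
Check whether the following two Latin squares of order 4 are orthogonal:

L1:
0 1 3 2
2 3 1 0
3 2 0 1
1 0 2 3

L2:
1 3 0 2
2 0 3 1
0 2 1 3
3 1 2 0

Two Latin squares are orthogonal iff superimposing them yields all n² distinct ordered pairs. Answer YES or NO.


Form the n² = 16 superimposed pairs (L1[i][j], L2[i][j]), row by row (rows and columns indexed from 0):
row 0: (0,1) (1,3) (3,0) (2,2)
row 1: (2,2) (3,0) (1,3) (0,1)
row 2: (3,0) (2,2) (0,1) (1,3)
row 3: (1,3) (0,1) (2,2) (3,0)
Orthogonality requires all 16 pairs distinct.
But the pair (2,2) repeats: cell (0,3) has L1 = 2, L2 = 2, and cell (1,0) has L1 = 2, L2 = 2.
A repeated pair means some other pair never occurs (only 4 distinct pairs out of 16), so the squares are not orthogonal.
Conclusion: NO.

NO


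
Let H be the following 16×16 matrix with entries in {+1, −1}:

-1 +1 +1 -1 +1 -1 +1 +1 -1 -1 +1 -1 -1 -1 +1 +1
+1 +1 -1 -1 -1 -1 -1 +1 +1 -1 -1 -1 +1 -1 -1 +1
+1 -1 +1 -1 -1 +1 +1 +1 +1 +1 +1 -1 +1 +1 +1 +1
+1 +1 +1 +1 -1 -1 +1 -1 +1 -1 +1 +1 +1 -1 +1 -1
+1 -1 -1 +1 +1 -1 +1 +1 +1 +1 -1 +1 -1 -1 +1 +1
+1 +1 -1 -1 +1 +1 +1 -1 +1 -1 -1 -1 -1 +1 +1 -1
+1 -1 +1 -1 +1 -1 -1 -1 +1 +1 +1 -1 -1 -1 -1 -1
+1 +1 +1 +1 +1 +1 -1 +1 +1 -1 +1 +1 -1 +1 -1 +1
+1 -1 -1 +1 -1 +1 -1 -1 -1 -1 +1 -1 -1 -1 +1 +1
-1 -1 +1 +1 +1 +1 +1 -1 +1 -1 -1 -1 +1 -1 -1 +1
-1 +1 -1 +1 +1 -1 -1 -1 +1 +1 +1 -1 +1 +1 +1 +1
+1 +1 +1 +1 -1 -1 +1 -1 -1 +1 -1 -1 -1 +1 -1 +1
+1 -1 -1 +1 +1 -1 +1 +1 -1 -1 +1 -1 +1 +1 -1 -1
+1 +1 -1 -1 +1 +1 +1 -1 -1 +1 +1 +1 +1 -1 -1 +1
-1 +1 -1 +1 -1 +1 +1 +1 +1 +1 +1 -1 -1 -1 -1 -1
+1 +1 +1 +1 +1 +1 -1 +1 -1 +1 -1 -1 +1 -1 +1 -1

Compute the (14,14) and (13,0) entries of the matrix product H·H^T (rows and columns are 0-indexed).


Row 0 of H: [-1, 1, 1, -1, 1, -1, 1, 1, -1, -1, 1, -1, -1, -1, 1, 1].
Row 13 of H: [1, 1, -1, -1, 1, 1, 1, -1, -1, 1, 1, 1, 1, -1, -1, 1].
Row 14 of H: [-1, 1, -1, 1, -1, 1, 1, 1, 1, 1, 1, -1, -1, -1, -1, -1].
(H·H^T)[14][14] = Σ_j H[14][j]·H[14][j] = (-1)² + (1)² + (-1)² + (1)² + (-1)² + (1)² + (1)² + (1)² + (1)² + (1)² + (1)² + (-1)² + (-1)² + (-1)² + (-1)² + (-1)² = 1 + 1 + 1 + 1 + 1 + 1 + 1 + 1 + 1 + 1 + 1 + 1 + 1 + 1 + 1 + 1 = 16.
(H·H^T)[13][0] = Σ_j H[13][j]·H[0][j] = (1)·(-1) + (1)·(1) + (-1)·(1) + (-1)·(-1) + (1)·(1) + (1)·(-1) + (1)·(1) + (-1)·(1) + (-1)·(-1) + (1)·(-1) + (1)·(1) + (1)·(-1) + (1)·(-1) + (-1)·(-1) + (-1)·(1) + (1)·(1) = -1 + 1 + -1 + 1 + 1 + -1 + 1 + -1 + 1 + -1 + 1 + -1 + -1 + 1 + -1 + 1 = 0.
So rows 13 and 0 are orthogonal; the diagonal entry equals n = 16.

(14,14) entry = 16; (13,0) entry = 0.


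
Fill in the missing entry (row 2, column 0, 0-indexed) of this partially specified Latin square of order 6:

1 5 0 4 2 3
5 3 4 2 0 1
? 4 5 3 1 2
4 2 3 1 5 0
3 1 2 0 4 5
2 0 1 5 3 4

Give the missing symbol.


Row 2 contains symbols [1, 2, 3, 4, 5] — missing [0].
Column 0 contains symbols [1, 2, 3, 4, 5] — missing [0].
The missing symbol must appear in both missing sets; intersection = [0].
Therefore the hidden value is 0.

Missing value = 0.


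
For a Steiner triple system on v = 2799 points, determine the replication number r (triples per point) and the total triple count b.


An STS(v) is a 2-(v, 3, 1) BIBD: block size k = 3, λ = 1.
Replication: r(k − 1) = λ(v − 1) ⇒ r·2 = 2799 − 1 = 2798 ⇒ r = 1399.
Block count: bk = vr ⇒ b·3 = 2799·1399 = 3915801 ⇒ b = 1305267.

r = 1399, b = 1305267.


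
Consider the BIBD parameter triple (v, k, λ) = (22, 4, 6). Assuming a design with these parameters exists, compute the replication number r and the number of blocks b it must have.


Any 2-(v, k, λ) BIBD satisfies two necessary conditions:
  (i)  Each point sits in r blocks, and counting incidences through any fixed point gives r(k − 1) = λ(v − 1), so r = λ(v − 1)/(k − 1).
  (ii) Total incidences bk = vr, so b = vr/k.
Step 1: r = λ(v − 1)/(k − 1) = 6·(22 − 1)/(4 − 1) = 6·21/3 = 126/3 = 42.
Step 2: b = vr/k = 22·42/4 = 924/4 = 231.
Check integrality: r = 42 ∈ Z ✓, b = 231 ∈ Z ✓.
(These identities are necessary conditions: they determine r and b for any design with these parameters, but do not by themselves prove that one exists.)

r = 42, b = 231.


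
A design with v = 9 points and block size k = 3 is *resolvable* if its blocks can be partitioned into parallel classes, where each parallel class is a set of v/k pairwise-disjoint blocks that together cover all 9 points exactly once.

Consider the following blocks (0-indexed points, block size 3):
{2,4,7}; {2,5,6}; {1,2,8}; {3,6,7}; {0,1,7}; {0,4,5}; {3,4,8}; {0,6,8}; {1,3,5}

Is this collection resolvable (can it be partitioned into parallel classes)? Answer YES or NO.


v = 9, block size k = 3, number of blocks = 9.
For resolvability, blocks must partition into parallel classes of size v/k = 3.
Total blocks must therefore be a multiple of 3: 9 = 3·3 + 0 ⇒ divisible ✓.
Greedy packing gives 3 candidate class(es). Each should be a full parallel class (size 3, covers all 9 points).
  Class 1 (3 blocks): {2,4,7}; {0,6,8}; {1,3,5}. Points covered: [0, 1, 2, 3, 4, 5, 6, 7, 8].
  Class 2 (3 blocks): {2,5,6}; {0,1,7}; {3,4,8}. Points covered: [0, 1, 2, 3, 4, 5, 6, 7, 8].
  Class 3 (3 blocks): {1,2,8}; {3,6,7}; {0,4,5}. Points covered: [0, 1, 2, 3, 4, 5, 6, 7, 8].
All classes full (size 3)? YES. All classes cover every point? YES.
Resolvable? YES.

YES


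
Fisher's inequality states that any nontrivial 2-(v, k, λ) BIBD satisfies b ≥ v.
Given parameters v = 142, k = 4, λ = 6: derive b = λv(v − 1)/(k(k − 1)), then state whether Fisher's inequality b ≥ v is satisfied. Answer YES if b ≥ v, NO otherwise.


r = λ(v − 1)/(k − 1) = 6·141/3 = 282.
b = vr/k = 142·282/4 = 10011.
Fisher's inequality: b ≥ v ⇔ 10011 ≥ 142? YES.

YES


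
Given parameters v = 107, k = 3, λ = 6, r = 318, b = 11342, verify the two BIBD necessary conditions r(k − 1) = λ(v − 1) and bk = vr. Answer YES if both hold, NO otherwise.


Condition (i): r(k − 1) = 318·2 = 636; λ(v − 1) = 6·106 = 636. Match? YES.
Condition (ii): bk = 11342·3 = 34026; vr = 107·318 = 34026. Match? YES.
Both conditions hold? YES.

YES


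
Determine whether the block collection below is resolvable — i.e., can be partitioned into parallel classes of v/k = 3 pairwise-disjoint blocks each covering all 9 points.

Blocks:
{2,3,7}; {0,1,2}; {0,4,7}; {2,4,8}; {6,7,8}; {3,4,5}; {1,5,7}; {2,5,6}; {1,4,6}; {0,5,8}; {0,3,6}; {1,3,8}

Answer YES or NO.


v = 9, block size k = 3, number of blocks = 12.
For resolvability, blocks must partition into parallel classes of size v/k = 3.
Total blocks must therefore be a multiple of 3: 12 = 3·4 + 0 ⇒ divisible ✓.
Greedy packing gives 4 candidate class(es). Each should be a full parallel class (size 3, covers all 9 points).
  Class 1 (3 blocks): {2,3,7}; {1,4,6}; {0,5,8}. Points covered: [0, 1, 2, 3, 4, 5, 6, 7, 8].
  Class 2 (3 blocks): {0,1,2}; {6,7,8}; {3,4,5}. Points covered: [0, 1, 2, 3, 4, 5, 6, 7, 8].
  Class 3 (3 blocks): {0,4,7}; {2,5,6}; {1,3,8}. Points covered: [0, 1, 2, 3, 4, 5, 6, 7, 8].
  Class 4 (3 blocks): {2,4,8}; {1,5,7}; {0,3,6}. Points covered: [0, 1, 2, 3, 4, 5, 6, 7, 8].
All classes full (size 3)? YES. All classes cover every point? YES.
Resolvable? YES.

YES


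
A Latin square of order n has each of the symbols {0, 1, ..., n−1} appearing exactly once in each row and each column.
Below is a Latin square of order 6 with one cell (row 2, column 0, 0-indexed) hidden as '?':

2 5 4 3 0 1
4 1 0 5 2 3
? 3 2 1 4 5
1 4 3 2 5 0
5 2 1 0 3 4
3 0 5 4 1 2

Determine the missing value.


Row 2 contains symbols [1, 2, 3, 4, 5] — missing [0].
Column 0 contains symbols [1, 2, 3, 4, 5] — missing [0].
The missing symbol must appear in both missing sets; intersection = [0].
Therefore the hidden value is 0.

Missing value = 0.


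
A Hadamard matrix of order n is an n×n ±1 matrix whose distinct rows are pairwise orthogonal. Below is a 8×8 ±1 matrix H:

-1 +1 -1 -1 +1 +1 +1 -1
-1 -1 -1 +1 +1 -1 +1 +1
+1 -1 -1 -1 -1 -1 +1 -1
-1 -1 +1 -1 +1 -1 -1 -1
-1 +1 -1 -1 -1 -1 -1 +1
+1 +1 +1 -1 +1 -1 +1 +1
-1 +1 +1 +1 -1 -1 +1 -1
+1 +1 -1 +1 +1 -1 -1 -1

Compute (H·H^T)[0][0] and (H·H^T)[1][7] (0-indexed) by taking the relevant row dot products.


Row 0 of H: [-1, 1, -1, -1, 1, 1, 1, -1].
Row 1 of H: [-1, -1, -1, 1, 1, -1, 1, 1].
Row 7 of H: [1, 1, -1, 1, 1, -1, -1, -1].
(H·H^T)[0][0] = Σ_j H[0][j]·H[0][j] = (-1)² + (1)² + (-1)² + (-1)² + (1)² + (1)² + (1)² + (-1)² = 1 + 1 + 1 + 1 + 1 + 1 + 1 + 1 = 8.
(H·H^T)[1][7] = Σ_j H[1][j]·H[7][j] = (-1)·(1) + (-1)·(1) + (-1)·(-1) + (1)·(1) + (1)·(1) + (-1)·(-1) + (1)·(-1) + (1)·(-1) = -1 + -1 + 1 + 1 + 1 + 1 + -1 + -1 = 0.
So rows 1 and 7 are orthogonal; the diagonal entry equals n = 8.

(0,0) entry = 8; (1,7) entry = 0.


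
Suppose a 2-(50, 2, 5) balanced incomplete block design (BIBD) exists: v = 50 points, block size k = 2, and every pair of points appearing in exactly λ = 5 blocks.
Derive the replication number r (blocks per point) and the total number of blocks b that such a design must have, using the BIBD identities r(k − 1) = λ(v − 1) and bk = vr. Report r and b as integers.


Any 2-(v, k, λ) BIBD satisfies two necessary conditions:
  (i)  Each point sits in r blocks, and counting incidences through any fixed point gives r(k − 1) = λ(v − 1), so r = λ(v − 1)/(k − 1).
  (ii) Total incidences bk = vr, so b = vr/k.
Step 1: r = λ(v − 1)/(k − 1) = 5·(50 − 1)/(2 − 1) = 5·49/1 = 245/1 = 245.
Step 2: b = vr/k = 50·245/2 = 12250/2 = 6125.
Check integrality: r = 245 ∈ Z ✓, b = 6125 ∈ Z ✓.
(These identities are necessary conditions: they determine r and b for any design with these parameters, but do not by themselves prove that one exists.)

r = 245, b = 6125.


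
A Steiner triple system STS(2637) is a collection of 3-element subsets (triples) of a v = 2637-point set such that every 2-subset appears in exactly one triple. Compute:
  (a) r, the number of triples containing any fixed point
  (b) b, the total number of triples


An STS(v) is a 2-(v, 3, 1) BIBD: block size k = 3, λ = 1.
Replication: r(k − 1) = λ(v − 1) ⇒ r·2 = 2637 − 1 = 2636 ⇒ r = 1318.
Block count: b = v(v − 1)/6 = 2637·2636/6 = 6951132/6 = 1158522.

r = 1318, b = 1158522.


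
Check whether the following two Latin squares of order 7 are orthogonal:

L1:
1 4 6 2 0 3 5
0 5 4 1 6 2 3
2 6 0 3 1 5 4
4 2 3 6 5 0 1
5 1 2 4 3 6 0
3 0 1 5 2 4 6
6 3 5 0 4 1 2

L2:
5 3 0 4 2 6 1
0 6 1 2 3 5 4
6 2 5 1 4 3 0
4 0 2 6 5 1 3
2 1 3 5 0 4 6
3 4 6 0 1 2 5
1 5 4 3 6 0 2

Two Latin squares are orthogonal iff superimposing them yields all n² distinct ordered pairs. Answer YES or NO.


Form the n² = 49 superimposed pairs (L1[i][j], L2[i][j]), row by row (rows and columns indexed from 0):
row 0: (1,5) (4,3) (6,0) (2,4) (0,2) (3,6) (5,1)
row 1: (0,0) (5,6) (4,1) (1,2) (6,3) (2,5) (3,4)
row 2: (2,6) (6,2) (0,5) (3,1) (1,4) (5,3) (4,0)
row 3: (4,4) (2,0) (3,2) (6,6) (5,5) (0,1) (1,3)
row 4: (5,2) (1,1) (2,3) (4,5) (3,0) (6,4) (0,6)
row 5: (3,3) (0,4) (1,6) (5,0) (2,1) (4,2) (6,5)
row 6: (6,1) (3,5) (5,4) (0,3) (4,6) (1,0) (2,2)
Orthogonality requires all 49 pairs distinct.
Check by first coordinate: for each symbol s of L1, list the L2 entries in the n cells where L1 = s; they must all differ.
  L1 = 0: L2 entries (in reading order) 2, 0, 5, 1, 6, 4, 3 — all 7 distinct ✓
  L1 = 1: L2 entries (in reading order) 5, 2, 4, 3, 1, 6, 0 — all 7 distinct ✓
  L1 = 2: L2 entries (in reading order) 4, 5, 6, 0, 3, 1, 2 — all 7 distinct ✓
  L1 = 3: L2 entries (in reading order) 6, 4, 1, 2, 0, 3, 5 — all 7 distinct ✓
  L1 = 4: L2 entries (in reading order) 3, 1, 0, 4, 5, 2, 6 — all 7 distinct ✓
  L1 = 5: L2 entries (in reading order) 1, 6, 3, 5, 2, 0, 4 — all 7 distinct ✓
  L1 = 6: L2 entries (in reading order) 0, 3, 2, 6, 4, 5, 1 — all 7 distinct ✓
Every symbol of L1 meets every symbol of L2 exactly once, so all 49 pairs are distinct (49 of 49).
Conclusion: YES.

YES


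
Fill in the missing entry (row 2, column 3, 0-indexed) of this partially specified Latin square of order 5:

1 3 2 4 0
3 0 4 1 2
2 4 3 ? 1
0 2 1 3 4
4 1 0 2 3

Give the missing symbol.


Row 2 contains symbols [1, 2, 3, 4] — missing [0].
Column 3 contains symbols [1, 2, 3, 4] — missing [0].
The missing symbol must appear in both missing sets; intersection = [0].
Therefore the hidden value is 0.

Missing value = 0.


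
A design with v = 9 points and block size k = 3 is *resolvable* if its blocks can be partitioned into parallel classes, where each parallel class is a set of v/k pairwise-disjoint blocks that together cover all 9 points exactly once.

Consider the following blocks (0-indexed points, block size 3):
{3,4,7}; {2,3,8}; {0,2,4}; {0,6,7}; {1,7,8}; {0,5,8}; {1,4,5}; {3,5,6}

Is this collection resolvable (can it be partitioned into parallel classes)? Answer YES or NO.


v = 9, block size k = 3, number of blocks = 8.
For resolvability, blocks must partition into parallel classes of size v/k = 3.
Total blocks must therefore be a multiple of 3: 8 = 3·2 + 2 ⇒ not divisible ✗.
Resolvable? NO.

NO


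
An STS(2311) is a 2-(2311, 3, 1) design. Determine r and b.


An STS(v) is a 2-(v, 3, 1) BIBD: block size k = 3, λ = 1.
Replication: r(k − 1) = λ(v − 1) ⇒ r·2 = 2311 − 1 = 2310 ⇒ r = 1155.
Block count: b = v(v − 1)/6 = 2311·2310/6 = 5338410/6 = 889735.
(Check via bk = vr: 889735·3 = 2669205 = 2311·1155 = 2669205 ✓.)

r = 1155, b = 889735.


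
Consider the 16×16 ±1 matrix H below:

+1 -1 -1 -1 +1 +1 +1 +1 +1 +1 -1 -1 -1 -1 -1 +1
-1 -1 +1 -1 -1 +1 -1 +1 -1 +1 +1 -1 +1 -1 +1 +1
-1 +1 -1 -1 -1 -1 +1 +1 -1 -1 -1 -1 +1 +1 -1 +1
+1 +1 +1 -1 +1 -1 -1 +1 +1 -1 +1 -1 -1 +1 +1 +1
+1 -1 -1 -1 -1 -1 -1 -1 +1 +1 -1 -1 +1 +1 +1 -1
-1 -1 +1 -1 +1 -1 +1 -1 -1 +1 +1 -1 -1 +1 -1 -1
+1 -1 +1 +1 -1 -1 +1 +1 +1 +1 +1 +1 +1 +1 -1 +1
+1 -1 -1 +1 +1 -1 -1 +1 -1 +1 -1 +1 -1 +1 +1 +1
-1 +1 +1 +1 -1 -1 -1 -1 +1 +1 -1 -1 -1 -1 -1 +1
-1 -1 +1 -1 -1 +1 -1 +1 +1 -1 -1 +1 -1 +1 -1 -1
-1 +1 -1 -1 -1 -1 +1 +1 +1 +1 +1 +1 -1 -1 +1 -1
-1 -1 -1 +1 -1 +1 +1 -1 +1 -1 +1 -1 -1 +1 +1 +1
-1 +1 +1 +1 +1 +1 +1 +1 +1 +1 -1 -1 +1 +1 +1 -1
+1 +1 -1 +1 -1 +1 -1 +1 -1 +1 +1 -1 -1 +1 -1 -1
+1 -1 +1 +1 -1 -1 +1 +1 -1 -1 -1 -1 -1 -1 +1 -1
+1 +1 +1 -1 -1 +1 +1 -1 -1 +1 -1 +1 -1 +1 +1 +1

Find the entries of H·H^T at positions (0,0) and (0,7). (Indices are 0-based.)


Row 0 of H: [1, -1, -1, -1, 1, 1, 1, 1, 1, 1, -1, -1, -1, -1, -1, 1].
Row 7 of H: [1, -1, -1, 1, 1, -1, -1, 1, -1, 1, -1, 1, -1, 1, 1, 1].
(H·H^T)[0][0] = Σ_j H[0][j]·H[0][j] = (1)² + (-1)² + (-1)² + (-1)² + (1)² + (1)² + (1)² + (1)² + (1)² + (1)² + (-1)² + (-1)² + (-1)² + (-1)² + (-1)² + (1)² = 1 + 1 + 1 + 1 + 1 + 1 + 1 + 1 + 1 + 1 + 1 + 1 + 1 + 1 + 1 + 1 = 16.
(H·H^T)[0][7] = Σ_j H[0][j]·H[7][j] = (1)·(1) + (-1)·(-1) + (-1)·(-1) + (-1)·(1) + (1)·(1) + (1)·(-1) + (1)·(-1) + (1)·(1) + (1)·(-1) + (1)·(1) + (-1)·(-1) + (-1)·(1) + (-1)·(-1) + (-1)·(1) + (-1)·(1) + (1)·(1) = 1 + 1 + 1 + -1 + 1 + -1 + -1 + 1 + -1 + 1 + 1 + -1 + 1 + -1 + -1 + 1 = 2.
Rows 0 and 7 are not orthogonal (dot product = 2 ≠ 0), so H is not a Hadamard matrix.

(0,0) entry = 16; (0,7) entry = 2.


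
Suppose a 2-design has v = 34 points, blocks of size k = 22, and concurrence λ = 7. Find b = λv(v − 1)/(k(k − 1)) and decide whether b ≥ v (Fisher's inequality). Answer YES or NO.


r = λ(v − 1)/(k − 1) = 7·33/21 = 11.
b = vr/k = 34·11/22 = 17.
Fisher's inequality: b ≥ v ⇔ 17 ≥ 34? NO.

NO


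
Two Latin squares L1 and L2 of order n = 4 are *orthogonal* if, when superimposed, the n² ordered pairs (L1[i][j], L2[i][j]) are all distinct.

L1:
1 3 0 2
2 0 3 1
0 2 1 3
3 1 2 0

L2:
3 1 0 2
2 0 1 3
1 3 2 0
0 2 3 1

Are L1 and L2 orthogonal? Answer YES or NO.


Form the n² = 16 superimposed pairs (L1[i][j], L2[i][j]), row by row (rows and columns indexed from 0):
row 0: (1,3) (3,1) (0,0) (2,2)
row 1: (2,2) (0,0) (3,1) (1,3)
row 2: (0,1) (2,3) (1,2) (3,0)
row 3: (3,0) (1,2) (2,3) (0,1)
Orthogonality requires all 16 pairs distinct.
But the pair (2,2) repeats: cell (0,3) has L1 = 2, L2 = 2, and cell (1,0) has L1 = 2, L2 = 2.
A repeated pair means some other pair never occurs (only 8 distinct pairs out of 16), so the squares are not orthogonal.
Conclusion: NO.

NO


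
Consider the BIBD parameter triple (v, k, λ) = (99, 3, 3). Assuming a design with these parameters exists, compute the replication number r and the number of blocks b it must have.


Any 2-(v, k, λ) BIBD satisfies two necessary conditions:
  (i)  Each point sits in r blocks, and counting incidences through any fixed point gives r(k − 1) = λ(v − 1), so r = λ(v − 1)/(k − 1).
  (ii) Total incidences bk = vr, so b = vr/k.
Step 1: r = λ(v − 1)/(k − 1) = 3·(99 − 1)/(3 − 1) = 3·98/2 = 294/2 = 147.
Step 2: b = vr/k = 99·147/3 = 14553/3 = 4851.
Check integrality: r = 147 ∈ Z ✓, b = 4851 ∈ Z ✓.
(These identities are necessary conditions: they determine r and b for any design with these parameters, but do not by themselves prove that one exists.)

r = 147, b = 4851.


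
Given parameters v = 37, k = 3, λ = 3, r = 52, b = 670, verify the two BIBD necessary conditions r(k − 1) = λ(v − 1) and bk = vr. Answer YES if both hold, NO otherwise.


Condition (i): r(k − 1) = 52·2 = 104; λ(v − 1) = 3·36 = 108. Match? NO.
Condition (ii): bk = 670·3 = 2010; vr = 37·52 = 1924. Match? NO.
Both conditions hold? NO.

NO


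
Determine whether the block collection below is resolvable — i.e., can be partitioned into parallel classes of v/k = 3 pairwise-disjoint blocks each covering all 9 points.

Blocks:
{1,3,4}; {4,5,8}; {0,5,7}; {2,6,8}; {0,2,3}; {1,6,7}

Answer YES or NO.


v = 9, block size k = 3, number of blocks = 6.
For resolvability, blocks must partition into parallel classes of size v/k = 3.
Total blocks must therefore be a multiple of 3: 6 = 3·2 + 0 ⇒ divisible ✓.
Greedy packing gives 2 candidate class(es). Each should be a full parallel class (size 3, covers all 9 points).
  Class 1 (3 blocks): {1,3,4}; {0,5,7}; {2,6,8}. Points covered: [0, 1, 2, 3, 4, 5, 6, 7, 8].
  Class 2 (3 blocks): {4,5,8}; {0,2,3}; {1,6,7}. Points covered: [0, 1, 2, 3, 4, 5, 6, 7, 8].
All classes full (size 3)? YES. All classes cover every point? YES.
Resolvable? YES.

YES


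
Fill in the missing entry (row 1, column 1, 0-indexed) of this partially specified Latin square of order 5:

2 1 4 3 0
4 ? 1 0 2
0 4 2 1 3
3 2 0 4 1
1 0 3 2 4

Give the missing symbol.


Row 1 contains symbols [0, 1, 2, 4] — missing [3].
Column 1 contains symbols [0, 1, 2, 4] — missing [3].
The missing symbol must appear in both missing sets; intersection = [3].
Therefore the hidden value is 3.

Missing value = 3.


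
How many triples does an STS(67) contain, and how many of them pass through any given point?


An STS(v) is a 2-(v, 3, 1) BIBD: block size k = 3, λ = 1.
Replication: r(k − 1) = λ(v − 1) ⇒ r·2 = 67 − 1 = 66 ⇒ r = 33.
Block count: bk = vr ⇒ b·3 = 67·33 = 2211 ⇒ b = 737.

r = 33, b = 737.


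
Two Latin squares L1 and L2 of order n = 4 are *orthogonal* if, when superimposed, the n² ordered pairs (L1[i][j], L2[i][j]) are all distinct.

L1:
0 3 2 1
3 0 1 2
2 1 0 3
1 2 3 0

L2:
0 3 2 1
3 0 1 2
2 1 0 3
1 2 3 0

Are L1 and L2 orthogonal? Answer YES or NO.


Form the n² = 16 superimposed pairs (L1[i][j], L2[i][j]), row by row (rows and columns indexed from 0):
row 0: (0,0) (3,3) (2,2) (1,1)
row 1: (3,3) (0,0) (1,1) (2,2)
row 2: (2,2) (1,1) (0,0) (3,3)
row 3: (1,1) (2,2) (3,3) (0,0)
Orthogonality requires all 16 pairs distinct.
But the pair (3,3) repeats: cell (0,1) has L1 = 3, L2 = 3, and cell (1,0) has L1 = 3, L2 = 3.
A repeated pair means some other pair never occurs (only 4 distinct pairs out of 16), so the squares are not orthogonal.
Conclusion: NO.

NO


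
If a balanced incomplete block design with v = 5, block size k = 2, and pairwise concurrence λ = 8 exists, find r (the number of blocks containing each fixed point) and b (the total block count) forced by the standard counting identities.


Any 2-(v, k, λ) BIBD satisfies two necessary conditions:
  (i)  Each point sits in r blocks, and counting incidences through any fixed point gives r(k − 1) = λ(v − 1), so r = λ(v − 1)/(k − 1).
  (ii) Total incidences bk = vr, so b = vr/k.
Step 1: r = λ(v − 1)/(k − 1) = 8·(5 − 1)/(2 − 1) = 8·4/1 = 32/1 = 32.
Step 2: b = vr/k = 5·32/2 = 160/2 = 80.
Check integrality: r = 32 ∈ Z ✓, b = 80 ∈ Z ✓.
(These identities are necessary conditions: they determine r and b for any design with these parameters, but do not by themselves prove that one exists.)

r = 32, b = 80.


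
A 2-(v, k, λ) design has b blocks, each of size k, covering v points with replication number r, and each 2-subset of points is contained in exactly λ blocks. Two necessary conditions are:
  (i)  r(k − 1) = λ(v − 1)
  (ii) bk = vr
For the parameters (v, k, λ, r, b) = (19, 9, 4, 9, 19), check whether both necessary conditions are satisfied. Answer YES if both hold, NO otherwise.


Condition (i): r(k − 1) = 9·8 = 72; λ(v − 1) = 4·18 = 72. Match? YES.
Condition (ii): bk = 19·9 = 171; vr = 19·9 = 171. Match? YES.
Both conditions hold? YES.

YES


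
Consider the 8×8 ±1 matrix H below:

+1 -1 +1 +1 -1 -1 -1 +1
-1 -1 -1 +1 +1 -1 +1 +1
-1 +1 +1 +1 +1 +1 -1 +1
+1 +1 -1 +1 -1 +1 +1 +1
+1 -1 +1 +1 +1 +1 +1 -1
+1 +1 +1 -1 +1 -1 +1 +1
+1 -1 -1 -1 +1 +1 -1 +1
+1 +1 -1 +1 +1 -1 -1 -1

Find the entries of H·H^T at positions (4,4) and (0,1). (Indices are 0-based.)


Row 0 of H: [1, -1, 1, 1, -1, -1, -1, 1].
Row 1 of H: [-1, -1, -1, 1, 1, -1, 1, 1].
Row 4 of H: [1, -1, 1, 1, 1, 1, 1, -1].
(H·H^T)[4][4] = Σ_j H[4][j]·H[4][j] = (1)² + (-1)² + (1)² + (1)² + (1)² + (1)² + (1)² + (-1)² = 1 + 1 + 1 + 1 + 1 + 1 + 1 + 1 = 8.
(H·H^T)[0][1] = Σ_j H[0][j]·H[1][j] = (1)·(-1) + (-1)·(-1) + (1)·(-1) + (1)·(1) + (-1)·(1) + (-1)·(-1) + (-1)·(1) + (1)·(1) = -1 + 1 + -1 + 1 + -1 + 1 + -1 + 1 = 0.
So rows 0 and 1 are orthogonal; the diagonal entry equals n = 8.

(4,4) entry = 8; (0,1) entry = 0.


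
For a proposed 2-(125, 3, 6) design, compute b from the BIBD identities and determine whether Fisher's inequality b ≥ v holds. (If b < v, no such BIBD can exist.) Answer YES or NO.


b = λv(v − 1)/(k(k − 1)) = 6·125·124/(3·2) = 93000/6 = 15500.
Compare with v = 125: b ≥ v, so Fisher's inequality holds.

YES


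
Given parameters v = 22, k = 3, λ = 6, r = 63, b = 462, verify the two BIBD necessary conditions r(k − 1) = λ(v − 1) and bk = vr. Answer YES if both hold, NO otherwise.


Condition (i): r(k − 1) = 63·2 = 126; λ(v − 1) = 6·21 = 126. Match? YES.
Condition (ii): bk = 462·3 = 1386; vr = 22·63 = 1386. Match? YES.
Both conditions hold? YES.

YES


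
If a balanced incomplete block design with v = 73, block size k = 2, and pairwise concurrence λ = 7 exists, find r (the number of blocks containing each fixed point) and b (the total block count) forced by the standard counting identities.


Any 2-(v, k, λ) BIBD satisfies two necessary conditions:
  (i)  Each point sits in r blocks, and counting incidences through any fixed point gives r(k − 1) = λ(v − 1), so r = λ(v − 1)/(k − 1).
  (ii) Total incidences bk = vr, so b = vr/k.
Step 1: r = λ(v − 1)/(k − 1) = 7·(73 − 1)/(2 − 1) = 7·72/1 = 504/1 = 504.
Step 2: b = vr/k = 73·504/2 = 36792/2 = 18396.
Check integrality: r = 504 ∈ Z ✓, b = 18396 ∈ Z ✓.
(These identities are necessary conditions: they determine r and b for any design with these parameters, but do not by themselves prove that one exists.)

r = 504, b = 18396.


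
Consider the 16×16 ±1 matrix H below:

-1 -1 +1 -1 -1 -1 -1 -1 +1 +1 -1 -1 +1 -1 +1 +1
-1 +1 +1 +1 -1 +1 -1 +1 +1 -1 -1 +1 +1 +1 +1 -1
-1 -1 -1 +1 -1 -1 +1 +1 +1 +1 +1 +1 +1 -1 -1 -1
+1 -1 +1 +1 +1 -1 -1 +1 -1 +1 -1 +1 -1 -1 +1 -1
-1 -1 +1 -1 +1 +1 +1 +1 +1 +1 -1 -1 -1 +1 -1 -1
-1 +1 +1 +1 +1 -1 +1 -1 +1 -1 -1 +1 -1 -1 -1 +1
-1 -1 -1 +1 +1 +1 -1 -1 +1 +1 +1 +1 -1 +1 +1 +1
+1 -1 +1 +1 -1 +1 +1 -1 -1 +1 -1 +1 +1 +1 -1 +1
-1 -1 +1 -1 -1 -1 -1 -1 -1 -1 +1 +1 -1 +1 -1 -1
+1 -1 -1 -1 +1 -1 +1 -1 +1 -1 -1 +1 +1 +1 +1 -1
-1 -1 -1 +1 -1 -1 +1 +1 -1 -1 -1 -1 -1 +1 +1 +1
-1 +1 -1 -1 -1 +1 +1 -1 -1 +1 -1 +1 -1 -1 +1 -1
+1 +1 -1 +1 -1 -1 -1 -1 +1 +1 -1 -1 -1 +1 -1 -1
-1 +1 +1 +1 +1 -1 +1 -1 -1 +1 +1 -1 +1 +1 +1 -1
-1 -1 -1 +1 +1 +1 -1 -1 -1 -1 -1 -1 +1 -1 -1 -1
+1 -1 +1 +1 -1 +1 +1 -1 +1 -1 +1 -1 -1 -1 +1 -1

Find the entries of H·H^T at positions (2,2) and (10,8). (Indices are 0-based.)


Row 2 of H: [-1, -1, -1, 1, -1, -1, 1, 1, 1, 1, 1, 1, 1, -1, -1, -1].
Row 8 of H: [-1, -1, 1, -1, -1, -1, -1, -1, -1, -1, 1, 1, -1, 1, -1, -1].
Row 10 of H: [-1, -1, -1, 1, -1, -1, 1, 1, -1, -1, -1, -1, -1, 1, 1, 1].
(H·H^T)[2][2] = Σ_j H[2][j]·H[2][j] = (-1)² + (-1)² + (-1)² + (1)² + (-1)² + (-1)² + (1)² + (1)² + (1)² + (1)² + (1)² + (1)² + (1)² + (-1)² + (-1)² + (-1)² = 1 + 1 + 1 + 1 + 1 + 1 + 1 + 1 + 1 + 1 + 1 + 1 + 1 + 1 + 1 + 1 = 16.
(H·H^T)[10][8] = Σ_j H[10][j]·H[8][j] = (-1)·(-1) + (-1)·(-1) + (-1)·(1) + (1)·(-1) + (-1)·(-1) + (-1)·(-1) + (1)·(-1) + (1)·(-1) + (-1)·(-1) + (-1)·(-1) + (-1)·(1) + (-1)·(1) + (-1)·(-1) + (1)·(1) + (1)·(-1) + (1)·(-1) = 1 + 1 + -1 + -1 + 1 + 1 + -1 + -1 + 1 + 1 + -1 + -1 + 1 + 1 + -1 + -1 = 0.
So rows 10 and 8 are orthogonal; the diagonal entry equals n = 16.

(2,2) entry = 16; (10,8) entry = 0.


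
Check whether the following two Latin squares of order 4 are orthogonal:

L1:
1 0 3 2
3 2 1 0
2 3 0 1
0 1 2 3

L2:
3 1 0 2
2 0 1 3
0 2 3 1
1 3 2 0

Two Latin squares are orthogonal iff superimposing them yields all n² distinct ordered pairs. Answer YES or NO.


Form the n² = 16 superimposed pairs (L1[i][j], L2[i][j]), row by row (rows and columns indexed from 0):
row 0: (1,3) (0,1) (3,0) (2,2)
row 1: (3,2) (2,0) (1,1) (0,3)
row 2: (2,0) (3,2) (0,3) (1,1)
row 3: (0,1) (1,3) (2,2) (3,0)
Orthogonality requires all 16 pairs distinct.
But the pair (2,0) repeats: cell (1,1) has L1 = 2, L2 = 0, and cell (2,0) has L1 = 2, L2 = 0.
A repeated pair means some other pair never occurs (only 8 distinct pairs out of 16), so the squares are not orthogonal.
Conclusion: NO.

NO


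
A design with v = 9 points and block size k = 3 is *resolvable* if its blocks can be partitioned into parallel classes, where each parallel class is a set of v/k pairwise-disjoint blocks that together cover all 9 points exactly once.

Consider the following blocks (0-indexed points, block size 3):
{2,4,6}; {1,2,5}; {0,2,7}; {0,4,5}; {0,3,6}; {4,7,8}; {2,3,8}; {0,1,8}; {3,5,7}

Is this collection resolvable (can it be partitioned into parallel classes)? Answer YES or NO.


v = 9, block size k = 3, number of blocks = 9.
For resolvability, blocks must partition into parallel classes of size v/k = 3.
Total blocks must therefore be a multiple of 3: 9 = 3·3 + 0 ⇒ divisible ✓.
Consider block {0,2,7}. It intersects every other block in the collection, so no parallel class of size 3 can contain it.
Since every block must belong to some parallel class in a resolution, the collection cannot be partitioned into parallel classes.
Resolvable? NO.

NO


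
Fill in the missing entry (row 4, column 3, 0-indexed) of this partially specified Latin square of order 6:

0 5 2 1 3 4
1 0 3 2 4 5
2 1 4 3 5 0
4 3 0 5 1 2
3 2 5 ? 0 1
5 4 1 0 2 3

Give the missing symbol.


Row 4 contains symbols [0, 1, 2, 3, 5] — missing [4].
Column 3 contains symbols [0, 1, 2, 3, 5] — missing [4].
The missing symbol must appear in both missing sets; intersection = [4].
Therefore the hidden value is 4.

Missing value = 4.


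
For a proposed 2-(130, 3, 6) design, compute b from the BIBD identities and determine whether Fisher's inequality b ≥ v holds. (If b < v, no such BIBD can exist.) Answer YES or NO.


b = λv(v − 1)/(k(k − 1)) = 6·130·129/(3·2) = 100620/6 = 16770.
Compare with v = 130: b ≥ v, so Fisher's inequality holds.

YES


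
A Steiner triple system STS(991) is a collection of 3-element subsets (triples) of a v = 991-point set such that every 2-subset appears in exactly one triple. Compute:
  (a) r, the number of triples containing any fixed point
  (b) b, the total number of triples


An STS(v) is a 2-(v, 3, 1) BIBD: block size k = 3, λ = 1.
Replication: r(k − 1) = λ(v − 1) ⇒ r·2 = 991 − 1 = 990 ⇒ r = 495.
Block count: b = v(v − 1)/6 = 991·990/6 = 981090/6 = 163515.

r = 495, b = 163515.


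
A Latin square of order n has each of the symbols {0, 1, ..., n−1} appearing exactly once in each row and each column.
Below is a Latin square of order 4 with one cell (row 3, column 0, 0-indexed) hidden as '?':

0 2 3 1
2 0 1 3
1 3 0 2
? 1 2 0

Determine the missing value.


Row 3 contains symbols [0, 1, 2] — missing [3].
Column 0 contains symbols [0, 1, 2] — missing [3].
The missing symbol must appear in both missing sets; intersection = [3].
Therefore the hidden value is 3.

Missing value = 3.


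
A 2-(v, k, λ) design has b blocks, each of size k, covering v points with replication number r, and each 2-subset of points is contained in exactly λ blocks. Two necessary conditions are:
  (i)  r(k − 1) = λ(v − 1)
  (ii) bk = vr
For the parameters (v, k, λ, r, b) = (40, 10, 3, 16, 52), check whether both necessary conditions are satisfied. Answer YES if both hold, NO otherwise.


Condition (i): r(k − 1) = 16·9 = 144; λ(v − 1) = 3·39 = 117. Match? NO.
Condition (ii): bk = 52·10 = 520; vr = 40·16 = 640. Match? NO.
Both conditions hold? NO.

NO
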